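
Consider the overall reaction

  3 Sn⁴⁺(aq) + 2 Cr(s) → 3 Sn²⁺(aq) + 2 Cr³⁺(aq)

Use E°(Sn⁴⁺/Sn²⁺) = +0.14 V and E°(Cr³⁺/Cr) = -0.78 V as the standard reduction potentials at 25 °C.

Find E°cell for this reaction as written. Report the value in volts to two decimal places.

The Sn⁴⁺/Sn²⁺ couple has the higher reduction potential, so it is the cathode; Cr³⁺/Cr is oxidised at the anode.
E°cell = E°(cathode) − E°(anode) = (+0.14) − (-0.78) = +0.92 V.

+0.92 V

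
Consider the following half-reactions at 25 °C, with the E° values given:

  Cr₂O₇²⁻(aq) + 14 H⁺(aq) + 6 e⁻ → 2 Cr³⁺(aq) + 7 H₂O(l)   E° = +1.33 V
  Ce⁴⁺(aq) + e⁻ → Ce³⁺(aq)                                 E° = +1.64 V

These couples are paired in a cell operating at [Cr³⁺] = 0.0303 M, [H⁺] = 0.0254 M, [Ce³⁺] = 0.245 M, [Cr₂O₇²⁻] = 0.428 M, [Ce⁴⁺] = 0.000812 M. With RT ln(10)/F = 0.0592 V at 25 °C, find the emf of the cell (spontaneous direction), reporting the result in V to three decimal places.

Ce⁴⁺/Ce³⁺ is the cathode (higher E°), Cr₂O₇²⁻/Cr³⁺ the anode: E°cell = +1.64 − (+1.33) = +0.31 V, n = 6.
Overall: 6 Ce⁴⁺(aq) + 2 Cr³⁺(aq) + 7 H₂O(l) → 6 Ce³⁺(aq) + Cr₂O₇²⁻(aq) + 14 H⁺(aq)
Q = [Ce³⁺]^6·[Cr₂O₇²⁻]·[H⁺]^14 / ([Ce⁴⁺]^6·[Cr³⁺]^2); log Q = -4.786.
E = E° − (0.0592/n) log Q = +0.31 − (0.0592/6)(-4.786) = +0.357 V.

+0.357 V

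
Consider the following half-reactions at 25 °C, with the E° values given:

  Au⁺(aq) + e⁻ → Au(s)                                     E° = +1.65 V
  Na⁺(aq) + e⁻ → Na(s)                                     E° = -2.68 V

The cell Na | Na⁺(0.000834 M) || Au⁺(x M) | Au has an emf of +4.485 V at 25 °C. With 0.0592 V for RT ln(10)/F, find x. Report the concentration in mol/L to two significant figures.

0.35 M

Au⁺/Au is the cathode, Na⁺/Na the anode: E°cell = +4.33 V, n = 1.
Overall reaction: Au⁺(aq) + Na(s) → Au(s) + Na⁺(aq); Q = [Na⁺]^1/[Au⁺]^1.
From E = E° − (0.0592/n) log Q: log Q = (E° − E)·n/0.0592 = (+4.33 − (+4.485))·1/0.0592 = -2.6182.
So 1·log[Au⁺] = 1·log(0.000834) − log Q = -3.0788 − (-2.6182) = -0.4606; [Au⁺] = 10^(-0.4606) ≈ 0.35 M.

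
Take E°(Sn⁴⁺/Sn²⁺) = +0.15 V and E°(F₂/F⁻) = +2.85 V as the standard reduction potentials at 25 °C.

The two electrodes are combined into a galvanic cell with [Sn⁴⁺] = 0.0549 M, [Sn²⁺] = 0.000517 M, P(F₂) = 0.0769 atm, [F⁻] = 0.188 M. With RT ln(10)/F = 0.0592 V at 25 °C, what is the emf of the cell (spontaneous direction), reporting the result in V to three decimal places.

F₂/F⁻ is the cathode (higher E°), Sn⁴⁺/Sn²⁺ the anode: E°cell = +2.85 − (+0.15) = +2.70 V, n = 2.
Overall: F₂(g) + Sn²⁺(aq) → 2 F⁻(aq) + Sn⁴⁺(aq)
Q = [F⁻]^2·[Sn⁴⁺] / (P(F₂)·[Sn²⁺]); log Q = 1.688.
E = E° − (0.0592/n) log Q = +2.70 − (0.0592/2)(1.688) = +2.650 V.

+2.650 V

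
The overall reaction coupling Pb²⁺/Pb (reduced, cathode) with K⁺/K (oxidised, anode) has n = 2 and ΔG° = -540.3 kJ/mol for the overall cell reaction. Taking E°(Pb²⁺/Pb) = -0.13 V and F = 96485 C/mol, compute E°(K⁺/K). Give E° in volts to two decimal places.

E°cell = −ΔG°/(nF) = −(-540.3×10³)/((2)(96485)) = +2.800 V.
Since Pb²⁺/Pb is the cathode and K⁺/K the anode, E°cell = E°(Pb²⁺/Pb) − E°(K⁺/K).
So E°(K⁺/K) = E°(Pb²⁺/Pb) − E°cell = (-0.13) − (+2.800) = -2.93 V.

-2.93 V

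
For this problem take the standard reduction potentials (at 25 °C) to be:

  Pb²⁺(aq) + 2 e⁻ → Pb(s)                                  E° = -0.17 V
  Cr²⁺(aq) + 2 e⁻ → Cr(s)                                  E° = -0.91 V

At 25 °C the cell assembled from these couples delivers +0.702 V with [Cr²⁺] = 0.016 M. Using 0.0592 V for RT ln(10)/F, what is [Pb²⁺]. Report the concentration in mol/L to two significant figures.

0.00083 M

Pb²⁺/Pb is the cathode, Cr²⁺/Cr the anode: E°cell = +0.74 V, n = 2.
Overall reaction: Pb²⁺(aq) + Cr(s) → Pb(s) + Cr²⁺(aq); Q = [Cr²⁺]^1/[Pb²⁺]^1.
From E = E° − (0.0592/n) log Q: log Q = (E° − E)·n/0.0592 = (+0.74 − (+0.702))·2/0.0592 = 1.2838.
So 1·log[Pb²⁺] = 1·log(0.016) − log Q = -1.7959 − (1.2838) = -3.0797; [Pb²⁺] = 10^(-3.0797) ≈ 0.00083 M.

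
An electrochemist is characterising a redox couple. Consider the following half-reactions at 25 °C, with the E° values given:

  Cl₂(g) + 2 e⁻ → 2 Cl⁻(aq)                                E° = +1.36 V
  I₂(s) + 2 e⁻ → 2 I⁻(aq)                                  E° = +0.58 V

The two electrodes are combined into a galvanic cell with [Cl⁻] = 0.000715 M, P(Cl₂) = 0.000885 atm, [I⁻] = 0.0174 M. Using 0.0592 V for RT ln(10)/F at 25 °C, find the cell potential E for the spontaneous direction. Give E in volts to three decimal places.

Cl₂/Cl⁻ is the cathode (higher E°), I₂/I⁻ the anode: E°cell = +1.36 − (+0.58) = +0.78 V, n = 2.
Overall: Cl₂(g) + 2 I⁻(aq) → 2 Cl⁻(aq) + I₂(s)
Q = [Cl⁻]^2 / (P(Cl₂)·[I⁻]^2); log Q = 0.281.
E = E° − (0.0592/n) log Q = +0.78 − (0.0592/2)(0.281) = +0.772 V.

+0.772 V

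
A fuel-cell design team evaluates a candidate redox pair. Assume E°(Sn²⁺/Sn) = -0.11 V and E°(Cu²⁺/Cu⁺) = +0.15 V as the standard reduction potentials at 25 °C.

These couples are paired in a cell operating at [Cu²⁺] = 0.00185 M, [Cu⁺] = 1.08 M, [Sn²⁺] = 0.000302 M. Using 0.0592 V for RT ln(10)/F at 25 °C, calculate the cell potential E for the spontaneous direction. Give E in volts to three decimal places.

Cu²⁺/Cu⁺ is the cathode (higher E°), Sn²⁺/Sn the anode: E°cell = +0.15 − (-0.11) = +0.26 V, n = 2.
Overall: 2 Cu²⁺(aq) + Sn(s) → 2 Cu⁺(aq) + Sn²⁺(aq)
Q = [Cu⁺]^2·[Sn²⁺] / ([Cu²⁺]^2); log Q = 2.013.
E = E° − (0.0592/n) log Q = +0.26 − (0.0592/2)(2.013) = +0.200 V.

+0.200 V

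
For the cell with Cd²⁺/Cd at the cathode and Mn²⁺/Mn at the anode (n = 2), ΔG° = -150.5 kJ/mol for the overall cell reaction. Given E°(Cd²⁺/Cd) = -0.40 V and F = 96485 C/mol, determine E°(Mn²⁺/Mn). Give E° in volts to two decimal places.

-1.18 V

E°cell = −ΔG°/(nF) = −(-150.5×10³)/((2)(96485)) = +0.780 V.
Since Cd²⁺/Cd is the cathode and Mn²⁺/Mn the anode, E°cell = E°(Cd²⁺/Cd) − E°(Mn²⁺/Mn).
So E°(Mn²⁺/Mn) = E°(Cd²⁺/Cd) − E°cell = (-0.40) − (+0.780) = -1.18 V.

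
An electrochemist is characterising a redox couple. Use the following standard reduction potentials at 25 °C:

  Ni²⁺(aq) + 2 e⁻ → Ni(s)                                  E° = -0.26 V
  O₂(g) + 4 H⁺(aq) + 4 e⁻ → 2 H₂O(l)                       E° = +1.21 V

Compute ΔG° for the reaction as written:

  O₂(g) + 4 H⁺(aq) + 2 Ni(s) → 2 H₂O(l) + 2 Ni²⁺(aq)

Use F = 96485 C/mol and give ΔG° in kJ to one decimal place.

-567.3 kJ

As written, O₂/H₂O is reduced (cathode) and Ni²⁺/Ni is oxidised (anode), so E°cell = (+1.21) − (-0.26) = +1.47 V.
Balancing electrons gives n = 4.
ΔG° = −nFE° = −(4)(96485)(+1.47) = -567,332 J = -567.3 kJ.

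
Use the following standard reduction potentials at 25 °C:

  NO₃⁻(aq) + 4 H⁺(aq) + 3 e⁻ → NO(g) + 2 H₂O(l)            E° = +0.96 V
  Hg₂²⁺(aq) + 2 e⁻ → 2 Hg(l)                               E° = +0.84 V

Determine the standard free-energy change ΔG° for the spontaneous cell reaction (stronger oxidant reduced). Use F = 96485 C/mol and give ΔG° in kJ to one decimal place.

-69.5 kJ

NO₃⁻/NO (E° = +0.96 V) is the cathode; Hg₂²⁺/Hg (E° = +0.84 V) is the anode, so E°cell = +0.12 V.
Balancing electrons gives n = 6 (lcm of 3 and 2).
ΔG° = −nFE° = −(6)(96485)(+0.12) = -69,469 J = -69.5 kJ.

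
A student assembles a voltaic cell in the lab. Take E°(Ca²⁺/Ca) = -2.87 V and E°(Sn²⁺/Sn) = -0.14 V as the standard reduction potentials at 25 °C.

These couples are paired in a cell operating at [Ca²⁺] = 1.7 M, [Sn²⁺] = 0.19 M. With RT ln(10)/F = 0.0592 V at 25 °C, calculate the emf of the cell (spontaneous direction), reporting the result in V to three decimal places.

Sn²⁺/Sn is the cathode (higher E°), Ca²⁺/Ca the anode: E°cell = -0.14 − (-2.87) = +2.73 V, n = 2.
Overall: Sn²⁺(aq) + Ca(s) → Sn(s) + Ca²⁺(aq)
Q = [Ca²⁺] / ([Sn²⁺]); log Q = 0.952.
E = E° − (0.0592/n) log Q = +2.73 − (0.0592/2)(0.952) = +2.702 V.

+2.702 V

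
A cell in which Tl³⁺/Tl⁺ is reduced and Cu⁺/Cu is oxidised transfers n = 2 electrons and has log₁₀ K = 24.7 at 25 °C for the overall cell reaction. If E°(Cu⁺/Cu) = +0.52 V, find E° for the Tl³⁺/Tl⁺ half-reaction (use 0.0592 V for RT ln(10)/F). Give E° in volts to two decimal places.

E°cell = (0.0592/n)·log K = (0.0592/2)(24.7) = +0.731 V.
Since Tl³⁺/Tl⁺ is the cathode and Cu⁺/Cu the anode, E°cell = E°(Tl³⁺/Tl⁺) − E°(Cu⁺/Cu).
So E°(Tl³⁺/Tl⁺) = E°cell + E°(Cu⁺/Cu) = +0.731 + (+0.52) = +1.25 V.

+1.25 V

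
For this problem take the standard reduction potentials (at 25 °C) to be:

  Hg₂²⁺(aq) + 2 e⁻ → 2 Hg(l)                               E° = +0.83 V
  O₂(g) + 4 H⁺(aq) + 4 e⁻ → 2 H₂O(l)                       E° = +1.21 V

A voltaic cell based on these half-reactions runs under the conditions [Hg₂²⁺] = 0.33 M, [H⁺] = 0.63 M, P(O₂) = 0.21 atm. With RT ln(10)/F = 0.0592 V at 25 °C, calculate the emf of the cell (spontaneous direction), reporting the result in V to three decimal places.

O₂/H₂O is the cathode (higher E°), Hg₂²⁺/Hg the anode: E°cell = +1.21 − (+0.83) = +0.38 V, n = 4.
Overall: O₂(g) + 4 H⁺(aq) + 4 Hg(l) → 2 H₂O(l) + 2 Hg₂²⁺(aq)
Q = [Hg₂²⁺]^2 / (P(O₂)·[H⁺]^4); log Q = 0.517.
E = E° − (0.0592/n) log Q = +0.38 − (0.0592/4)(0.517) = +0.372 V.

+0.372 V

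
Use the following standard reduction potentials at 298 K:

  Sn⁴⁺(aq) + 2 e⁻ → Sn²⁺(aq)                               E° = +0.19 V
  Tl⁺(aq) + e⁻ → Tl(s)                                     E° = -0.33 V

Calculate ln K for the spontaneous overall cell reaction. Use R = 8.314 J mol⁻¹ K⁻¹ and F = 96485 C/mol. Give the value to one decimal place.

40.5

Cathode: Sn⁴⁺/Sn²⁺; anode: Tl⁺/Tl. E°cell = (+0.19) − (-0.33) = +0.52 V, with n = 2.
ΔG° = −nFE° = −RT ln K, so ln K = nFE°/(RT) = (2)(96485)(+0.52) / ((8.314)(298)) = 40.501.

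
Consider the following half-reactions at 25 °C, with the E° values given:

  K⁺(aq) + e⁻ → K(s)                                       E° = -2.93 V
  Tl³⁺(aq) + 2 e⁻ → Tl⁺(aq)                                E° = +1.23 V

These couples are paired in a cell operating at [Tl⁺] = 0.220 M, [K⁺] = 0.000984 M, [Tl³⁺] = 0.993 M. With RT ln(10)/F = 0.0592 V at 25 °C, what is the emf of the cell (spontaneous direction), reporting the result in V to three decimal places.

+4.357 V

Tl³⁺/Tl⁺ is the cathode (higher E°), K⁺/K the anode: E°cell = +1.23 − (-2.93) = +4.16 V, n = 2.
Overall: Tl³⁺(aq) + 2 K(s) → Tl⁺(aq) + 2 K⁺(aq)
Q = [Tl⁺]·[K⁺]^2 / ([Tl³⁺]); log Q = -6.669.
E = E° − (0.0592/n) log Q = +4.16 − (0.0592/2)(-6.669) = +4.357 V.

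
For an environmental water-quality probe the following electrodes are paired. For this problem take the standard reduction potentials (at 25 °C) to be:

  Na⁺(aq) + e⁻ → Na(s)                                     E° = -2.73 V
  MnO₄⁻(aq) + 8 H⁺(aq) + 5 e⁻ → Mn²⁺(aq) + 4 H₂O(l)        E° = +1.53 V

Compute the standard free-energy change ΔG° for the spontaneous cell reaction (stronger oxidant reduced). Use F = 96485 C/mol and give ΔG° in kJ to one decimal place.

-2055.1 kJ

MnO₄⁻/Mn²⁺ (E° = +1.53 V) is the cathode; Na⁺/Na (E° = -2.73 V) is the anode, so E°cell = +4.26 V.
Balancing electrons gives n = 5 (lcm of 5 and 1).
ΔG° = −nFE° = −(5)(96485)(+4.26) = -2,055,130 J = -2055.1 kJ.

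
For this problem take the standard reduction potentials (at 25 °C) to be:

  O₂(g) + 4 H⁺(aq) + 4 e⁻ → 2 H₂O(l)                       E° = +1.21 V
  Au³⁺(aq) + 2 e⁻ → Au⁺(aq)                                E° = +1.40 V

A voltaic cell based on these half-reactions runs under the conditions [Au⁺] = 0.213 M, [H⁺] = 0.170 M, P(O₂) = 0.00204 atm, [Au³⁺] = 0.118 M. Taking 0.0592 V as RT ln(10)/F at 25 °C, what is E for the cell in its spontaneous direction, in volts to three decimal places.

Au³⁺/Au⁺ is the cathode (higher E°), O₂/H₂O the anode: E°cell = +1.40 − (+1.21) = +0.19 V, n = 4.
Overall: 2 Au³⁺(aq) + 2 H₂O(l) → 2 Au⁺(aq) + O₂(g) + 4 H⁺(aq)
Q = [Au⁺]^2·P(O₂)·[H⁺]^4 / ([Au³⁺]^2); log Q = -5.256.
E = E° − (0.0592/n) log Q = +0.19 − (0.0592/4)(-5.256) = +0.268 V.

+0.268 V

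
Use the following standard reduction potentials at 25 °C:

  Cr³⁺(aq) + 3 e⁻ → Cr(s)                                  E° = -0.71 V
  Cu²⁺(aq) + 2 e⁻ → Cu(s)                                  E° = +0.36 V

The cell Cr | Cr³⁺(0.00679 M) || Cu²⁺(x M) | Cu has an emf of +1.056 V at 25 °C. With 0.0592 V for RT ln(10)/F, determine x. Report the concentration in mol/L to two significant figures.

0.012 M

Cu²⁺/Cu is the cathode, Cr³⁺/Cr the anode: E°cell = +1.07 V, n = 6.
Overall reaction: 3 Cu²⁺(aq) + 2 Cr(s) → 3 Cu(s) + 2 Cr³⁺(aq); Q = [Cr³⁺]^2/[Cu²⁺]^3.
From E = E° − (0.0592/n) log Q: log Q = (E° − E)·n/0.0592 = (+1.07 − (+1.056))·6/0.0592 = 1.4189.
So 3·log[Cu²⁺] = 2·log(0.00679) − log Q = -4.3363 − (1.4189) = -5.7552; log[Cu²⁺] = -5.7552 / 3 = -1.9184; [Cu²⁺] = 10^(-1.9184) ≈ 0.012 M.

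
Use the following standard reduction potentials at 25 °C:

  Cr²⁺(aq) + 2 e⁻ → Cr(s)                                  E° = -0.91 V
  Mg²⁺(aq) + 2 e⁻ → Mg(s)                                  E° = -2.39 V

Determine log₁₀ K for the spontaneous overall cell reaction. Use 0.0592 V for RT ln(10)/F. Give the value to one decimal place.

Cathode: Cr²⁺/Cr; anode: Mg²⁺/Mg. E°cell = +1.48 V, n = 2.
log K = nE°cell / 0.0592 = (2)(+1.48) / 0.0592 = 50.0.

50.0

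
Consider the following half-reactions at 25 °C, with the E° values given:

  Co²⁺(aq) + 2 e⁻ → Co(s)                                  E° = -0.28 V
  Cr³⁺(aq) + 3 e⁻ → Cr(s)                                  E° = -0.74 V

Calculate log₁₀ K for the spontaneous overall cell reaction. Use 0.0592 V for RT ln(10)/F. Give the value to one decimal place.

Cathode: Co²⁺/Co; anode: Cr³⁺/Cr. E°cell = +0.46 V, n = 6.
log K = nE°cell / 0.0592 = (6)(+0.46) / 0.0592 = 46.6.

46.6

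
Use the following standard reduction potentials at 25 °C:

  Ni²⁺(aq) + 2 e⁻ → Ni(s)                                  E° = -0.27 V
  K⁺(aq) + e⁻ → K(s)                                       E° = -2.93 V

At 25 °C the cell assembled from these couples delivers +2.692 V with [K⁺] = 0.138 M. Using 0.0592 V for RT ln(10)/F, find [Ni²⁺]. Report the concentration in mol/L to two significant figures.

0.23 M

Ni²⁺/Ni is the cathode, K⁺/K the anode: E°cell = +2.66 V, n = 2.
Overall reaction: Ni²⁺(aq) + 2 K(s) → Ni(s) + 2 K⁺(aq); Q = [K⁺]^2/[Ni²⁺]^1.
From E = E° − (0.0592/n) log Q: log Q = (E° − E)·n/0.0592 = (+2.66 − (+2.692))·2/0.0592 = -1.0811.
So 1·log[Ni²⁺] = 2·log(0.138) − log Q = -1.7202 − (-1.0811) = -0.6391; [Ni²⁺] = 10^(-0.6391) ≈ 0.23 M.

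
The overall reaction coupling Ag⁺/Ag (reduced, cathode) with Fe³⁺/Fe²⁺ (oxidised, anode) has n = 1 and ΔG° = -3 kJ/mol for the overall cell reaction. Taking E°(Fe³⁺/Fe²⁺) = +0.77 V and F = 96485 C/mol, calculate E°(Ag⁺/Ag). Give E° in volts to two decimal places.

E°cell = −ΔG°/(nF) = −(-3×10³)/((1)(96485)) = +0.031 V.
Since Ag⁺/Ag is the cathode and Fe³⁺/Fe²⁺ the anode, E°cell = E°(Ag⁺/Ag) − E°(Fe³⁺/Fe²⁺).
So E°(Ag⁺/Ag) = E°cell + E°(Fe³⁺/Fe²⁺) = +0.031 + (+0.77) = +0.80 V.

+0.80 V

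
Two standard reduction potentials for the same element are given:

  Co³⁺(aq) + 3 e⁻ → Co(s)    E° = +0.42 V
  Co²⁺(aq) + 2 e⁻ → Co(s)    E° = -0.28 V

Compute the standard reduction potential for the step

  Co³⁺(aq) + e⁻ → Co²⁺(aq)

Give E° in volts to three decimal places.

+1.820 V

Sequential free energies add, so n₃E°₃ = n₁E°₁ + n₂E°₂.
With n₃ = 3, and the known step contributing 2×(-0.28) V, the unknown satisfies 1·E° = 3×(+0.42) − 2×(-0.28) = +1.820.
E° = +1.820 / 1 = +1.820 V.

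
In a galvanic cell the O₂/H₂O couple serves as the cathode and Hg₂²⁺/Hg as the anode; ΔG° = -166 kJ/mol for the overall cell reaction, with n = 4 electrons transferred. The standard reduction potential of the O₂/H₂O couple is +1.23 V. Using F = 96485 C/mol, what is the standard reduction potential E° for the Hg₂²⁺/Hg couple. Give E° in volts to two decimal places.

E°cell = −ΔG°/(nF) = −(-166×10³)/((4)(96485)) = +0.430 V.
Since O₂/H₂O is the cathode and Hg₂²⁺/Hg the anode, E°cell = E°(O₂/H₂O) − E°(Hg₂²⁺/Hg).
So E°(Hg₂²⁺/Hg) = E°(O₂/H₂O) − E°cell = (+1.23) − (+0.430) = +0.80 V.

+0.80 V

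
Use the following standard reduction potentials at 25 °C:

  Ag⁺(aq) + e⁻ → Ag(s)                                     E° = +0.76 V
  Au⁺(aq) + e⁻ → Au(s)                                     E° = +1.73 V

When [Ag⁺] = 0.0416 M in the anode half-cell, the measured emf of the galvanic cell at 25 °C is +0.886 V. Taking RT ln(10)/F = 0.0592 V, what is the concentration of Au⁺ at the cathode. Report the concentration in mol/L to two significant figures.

Au⁺/Au is the cathode, Ag⁺/Ag the anode: E°cell = +0.97 V, n = 1.
Overall reaction: Au⁺(aq) + Ag(s) → Au(s) + Ag⁺(aq); Q = [Ag⁺]^1/[Au⁺]^1.
From E = E° − (0.0592/n) log Q: log Q = (E° − E)·n/0.0592 = (+0.97 − (+0.886))·1/0.0592 = 1.4189.
So 1·log[Au⁺] = 1·log(0.0416) − log Q = -1.3809 − (1.4189) = -2.7998; [Au⁺] = 10^(-2.7998) ≈ 0.0016 M.

0.0016 M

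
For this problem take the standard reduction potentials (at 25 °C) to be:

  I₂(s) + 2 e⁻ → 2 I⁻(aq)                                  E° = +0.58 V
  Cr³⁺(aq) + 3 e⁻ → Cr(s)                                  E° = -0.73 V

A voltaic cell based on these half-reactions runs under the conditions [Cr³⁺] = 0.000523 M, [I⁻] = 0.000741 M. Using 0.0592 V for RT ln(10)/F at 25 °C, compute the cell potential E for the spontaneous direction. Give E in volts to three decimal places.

+1.560 V

I₂/I⁻ is the cathode (higher E°), Cr³⁺/Cr the anode: E°cell = +0.58 − (-0.73) = +1.31 V, n = 6.
Overall: 3 I₂(s) + 2 Cr(s) → 6 I⁻(aq) + 2 Cr³⁺(aq)
Q = [I⁻]^6·[Cr³⁺]^2; log Q = -25.344.
E = E° − (0.0592/n) log Q = +1.31 − (0.0592/6)(-25.344) = +1.560 V.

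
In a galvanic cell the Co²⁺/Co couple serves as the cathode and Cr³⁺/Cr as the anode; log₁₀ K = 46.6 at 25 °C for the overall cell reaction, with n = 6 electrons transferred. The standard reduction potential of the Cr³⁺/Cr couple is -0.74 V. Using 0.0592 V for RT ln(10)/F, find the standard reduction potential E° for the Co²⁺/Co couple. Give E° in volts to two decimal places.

E°cell = (0.0592/n)·log K = (0.0592/6)(46.6) = +0.460 V.
Since Co²⁺/Co is the cathode and Cr³⁺/Cr the anode, E°cell = E°(Co²⁺/Co) − E°(Cr³⁺/Cr).
So E°(Co²⁺/Co) = E°cell + E°(Cr³⁺/Cr) = +0.460 + (-0.74) = -0.28 V.

-0.28 V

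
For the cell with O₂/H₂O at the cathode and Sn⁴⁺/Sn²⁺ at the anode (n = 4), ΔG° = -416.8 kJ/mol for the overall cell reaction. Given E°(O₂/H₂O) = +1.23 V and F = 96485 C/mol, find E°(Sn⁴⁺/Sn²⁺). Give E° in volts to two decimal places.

+0.15 V

E°cell = −ΔG°/(nF) = −(-416.8×10³)/((4)(96485)) = +1.080 V.
Since O₂/H₂O is the cathode and Sn⁴⁺/Sn²⁺ the anode, E°cell = E°(O₂/H₂O) − E°(Sn⁴⁺/Sn²⁺).
So E°(Sn⁴⁺/Sn²⁺) = E°(O₂/H₂O) − E°cell = (+1.23) − (+1.080) = +0.15 V.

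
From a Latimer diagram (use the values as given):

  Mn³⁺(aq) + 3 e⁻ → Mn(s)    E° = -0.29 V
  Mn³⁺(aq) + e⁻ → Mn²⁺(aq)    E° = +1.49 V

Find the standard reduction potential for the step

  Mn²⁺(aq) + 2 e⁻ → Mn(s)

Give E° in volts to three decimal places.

Sequential free energies add, so n₃E°₃ = n₁E°₁ + n₂E°₂.
With n₃ = 3, and the known step contributing 1×(+1.49) V, the unknown satisfies 2·E° = 3×(-0.29) − 1×(+1.49) = -2.360.
E° = -2.360 / 2 = -1.180 V.

-1.180 V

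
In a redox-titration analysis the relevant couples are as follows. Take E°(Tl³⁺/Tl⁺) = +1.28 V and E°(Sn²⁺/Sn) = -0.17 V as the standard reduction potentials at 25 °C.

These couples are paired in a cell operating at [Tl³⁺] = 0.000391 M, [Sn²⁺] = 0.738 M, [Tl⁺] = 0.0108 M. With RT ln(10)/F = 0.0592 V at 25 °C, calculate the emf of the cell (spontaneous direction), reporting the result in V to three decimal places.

+1.411 V

Tl³⁺/Tl⁺ is the cathode (higher E°), Sn²⁺/Sn the anode: E°cell = +1.28 − (-0.17) = +1.45 V, n = 2.
Overall: Tl³⁺(aq) + Sn(s) → Tl⁺(aq) + Sn²⁺(aq)
Q = [Tl⁺]·[Sn²⁺] / ([Tl³⁺]); log Q = 1.309.
E = E° − (0.0592/n) log Q = +1.45 − (0.0592/2)(1.309) = +1.411 V.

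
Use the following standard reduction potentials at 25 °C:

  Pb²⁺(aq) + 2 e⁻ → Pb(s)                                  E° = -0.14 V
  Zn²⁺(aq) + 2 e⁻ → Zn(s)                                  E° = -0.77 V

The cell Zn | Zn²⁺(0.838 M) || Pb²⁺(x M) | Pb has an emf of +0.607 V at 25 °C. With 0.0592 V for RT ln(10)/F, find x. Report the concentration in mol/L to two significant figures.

Pb²⁺/Pb is the cathode, Zn²⁺/Zn the anode: E°cell = +0.63 V, n = 2.
Overall reaction: Pb²⁺(aq) + Zn(s) → Pb(s) + Zn²⁺(aq); Q = [Zn²⁺]^1/[Pb²⁺]^1.
From E = E° − (0.0592/n) log Q: log Q = (E° − E)·n/0.0592 = (+0.63 − (+0.607))·2/0.0592 = 0.7770.
So 1·log[Pb²⁺] = 1·log(0.838) − log Q = -0.0768 − (0.7770) = -0.8538; [Pb²⁺] = 10^(-0.8538) ≈ 0.14 M.

0.14 M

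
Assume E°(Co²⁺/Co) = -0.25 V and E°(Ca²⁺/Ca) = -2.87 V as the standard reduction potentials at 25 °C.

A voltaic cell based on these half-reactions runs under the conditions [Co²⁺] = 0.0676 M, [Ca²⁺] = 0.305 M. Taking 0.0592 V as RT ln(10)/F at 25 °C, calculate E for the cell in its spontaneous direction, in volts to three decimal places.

Co²⁺/Co is the cathode (higher E°), Ca²⁺/Ca the anode: E°cell = -0.25 − (-2.87) = +2.62 V, n = 2.
Overall: Co²⁺(aq) + Ca(s) → Co(s) + Ca²⁺(aq)
Q = [Ca²⁺] / ([Co²⁺]); log Q = 0.654.
E = E° − (0.0592/n) log Q = +2.62 − (0.0592/2)(0.654) = +2.601 V.

+2.601 V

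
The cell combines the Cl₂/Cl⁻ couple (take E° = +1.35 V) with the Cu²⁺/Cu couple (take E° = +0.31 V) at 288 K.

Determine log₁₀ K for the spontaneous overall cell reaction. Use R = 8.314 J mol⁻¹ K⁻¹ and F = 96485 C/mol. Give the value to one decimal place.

36.4

Cathode: Cl₂/Cl⁻; anode: Cu²⁺/Cu. E°cell = (+1.35) − (+0.31) = +1.04 V, with n = 2.
ΔG° = −nFE° = −RT ln K, so ln K = nFE°/(RT) = (2)(96485)(+1.04) / ((8.314)(288)) = 83.815.
log₁₀ K = 83.815 / ln 10 = 36.4.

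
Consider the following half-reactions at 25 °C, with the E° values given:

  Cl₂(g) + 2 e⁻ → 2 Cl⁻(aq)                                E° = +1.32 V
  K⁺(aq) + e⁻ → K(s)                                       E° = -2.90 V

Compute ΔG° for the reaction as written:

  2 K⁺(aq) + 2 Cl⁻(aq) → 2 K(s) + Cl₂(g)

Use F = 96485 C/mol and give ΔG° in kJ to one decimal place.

As written, K⁺/K is reduced (cathode) and Cl₂/Cl⁻ is oxidised (anode), so E°cell = (-2.90) − (+1.32) = -4.22 V.
Balancing electrons gives n = 2.
ΔG° = −nFE° = −(2)(96485)(-4.22) = 814,333 J = +814.3 kJ.

+814.3 kJ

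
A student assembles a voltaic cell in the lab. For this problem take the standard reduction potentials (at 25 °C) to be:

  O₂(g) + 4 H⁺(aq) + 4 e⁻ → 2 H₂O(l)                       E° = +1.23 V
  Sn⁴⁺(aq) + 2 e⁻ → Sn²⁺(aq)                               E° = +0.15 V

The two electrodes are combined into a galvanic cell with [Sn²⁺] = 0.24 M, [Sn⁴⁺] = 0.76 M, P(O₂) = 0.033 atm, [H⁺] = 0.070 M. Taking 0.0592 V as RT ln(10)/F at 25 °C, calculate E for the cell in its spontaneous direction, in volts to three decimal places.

O₂/H₂O is the cathode (higher E°), Sn⁴⁺/Sn²⁺ the anode: E°cell = +1.23 − (+0.15) = +1.08 V, n = 4.
Overall: O₂(g) + 4 H⁺(aq) + 2 Sn²⁺(aq) → 2 H₂O(l) + 2 Sn⁴⁺(aq)
Q = [Sn⁴⁺]^2 / (P(O₂)·[H⁺]^4·[Sn²⁺]^2); log Q = 7.102.
E = E° − (0.0592/n) log Q = +1.08 − (0.0592/4)(7.102) = +0.975 V.

+0.975 V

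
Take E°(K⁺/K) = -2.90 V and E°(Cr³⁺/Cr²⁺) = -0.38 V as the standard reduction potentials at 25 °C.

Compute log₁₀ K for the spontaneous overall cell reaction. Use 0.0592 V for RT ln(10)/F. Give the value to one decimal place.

Cathode: Cr³⁺/Cr²⁺; anode: K⁺/K. E°cell = +2.52 V, n = 1.
log K = nE°cell / 0.0592 = (1)(+2.52) / 0.0592 = 42.6.

42.6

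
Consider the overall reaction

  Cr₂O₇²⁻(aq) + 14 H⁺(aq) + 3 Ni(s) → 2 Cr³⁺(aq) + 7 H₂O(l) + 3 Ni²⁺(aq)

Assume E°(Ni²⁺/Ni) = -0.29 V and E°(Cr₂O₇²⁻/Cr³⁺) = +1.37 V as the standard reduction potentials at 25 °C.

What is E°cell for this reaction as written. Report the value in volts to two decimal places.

The Cr₂O₇²⁻/Cr³⁺ couple has the higher reduction potential, so it is the cathode; Ni²⁺/Ni is oxidised at the anode.
E°cell = E°(cathode) − E°(anode) = (+1.37) − (-0.29) = +1.66 V.

+1.66 V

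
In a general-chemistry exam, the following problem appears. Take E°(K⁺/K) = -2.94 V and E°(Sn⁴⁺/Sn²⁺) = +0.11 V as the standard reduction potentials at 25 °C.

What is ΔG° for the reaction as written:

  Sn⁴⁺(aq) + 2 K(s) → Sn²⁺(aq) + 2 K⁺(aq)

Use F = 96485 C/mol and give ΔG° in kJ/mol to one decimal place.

-588.6 kJ/mol

As written, Sn⁴⁺/Sn²⁺ is reduced (cathode) and K⁺/K is oxidised (anode), so E°cell = (+0.11) − (-2.94) = +3.05 V.
Balancing electrons gives n = 2.
ΔG° = −nFE° = −(2)(96485)(+3.05) = -588,558 J = -588.6 kJ/mol.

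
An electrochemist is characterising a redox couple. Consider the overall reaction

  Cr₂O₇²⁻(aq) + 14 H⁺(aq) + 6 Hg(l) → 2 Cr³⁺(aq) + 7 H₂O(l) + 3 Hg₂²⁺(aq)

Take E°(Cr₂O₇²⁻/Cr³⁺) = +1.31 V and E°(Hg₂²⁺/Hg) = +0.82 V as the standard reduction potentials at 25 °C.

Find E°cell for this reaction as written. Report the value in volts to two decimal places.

+0.49 V

The Cr₂O₇²⁻/Cr³⁺ couple has the higher reduction potential, so it is the cathode; Hg₂²⁺/Hg is oxidised at the anode.
E°cell = E°(cathode) − E°(anode) = (+1.31) − (+0.82) = +0.49 V.
Since E°cell > 0, the reaction is spontaneous under standard conditions.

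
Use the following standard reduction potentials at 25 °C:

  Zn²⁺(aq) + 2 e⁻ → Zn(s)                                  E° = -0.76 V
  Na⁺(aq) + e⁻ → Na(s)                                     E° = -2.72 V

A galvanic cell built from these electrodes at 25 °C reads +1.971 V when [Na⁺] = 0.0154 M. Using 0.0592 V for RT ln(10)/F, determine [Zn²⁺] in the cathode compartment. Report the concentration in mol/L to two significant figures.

0.00056 M

Zn²⁺/Zn is the cathode, Na⁺/Na the anode: E°cell = +1.96 V, n = 2.
Overall reaction: Zn²⁺(aq) + 2 Na(s) → Zn(s) + 2 Na⁺(aq); Q = [Na⁺]^2/[Zn²⁺]^1.
From E = E° − (0.0592/n) log Q: log Q = (E° − E)·n/0.0592 = (+1.96 − (+1.971))·2/0.0592 = -0.3716.
So 1·log[Zn²⁺] = 2·log(0.0154) − log Q = -3.6250 − (-0.3716) = -3.2534; [Zn²⁺] = 10^(-3.2534) ≈ 0.00056 M.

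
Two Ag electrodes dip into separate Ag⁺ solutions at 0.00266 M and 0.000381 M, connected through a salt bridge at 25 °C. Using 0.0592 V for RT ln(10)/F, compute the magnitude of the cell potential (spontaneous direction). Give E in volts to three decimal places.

For a concentration cell E°cell = 0. The 0.00266 M side is the cathode (reduction is favoured where [Ag⁺] is higher).
With n = 1, E = −(0.0592/1) log([Ag⁺]ₐₙ/[Ag⁺]꜀ₐₜ) = −(0.0592/1) log(0.000381/0.00266) = −(0.0592/1)(-0.844) = +0.050 V.

+0.050 V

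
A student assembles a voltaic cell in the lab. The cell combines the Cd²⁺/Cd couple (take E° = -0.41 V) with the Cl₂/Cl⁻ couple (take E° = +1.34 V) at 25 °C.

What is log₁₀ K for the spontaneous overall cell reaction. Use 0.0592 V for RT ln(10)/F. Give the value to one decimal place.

59.1

Cathode: Cl₂/Cl⁻; anode: Cd²⁺/Cd. E°cell = +1.75 V, n = 2.
log K = nE°cell / 0.0592 = (2)(+1.75) / 0.0592 = 59.1.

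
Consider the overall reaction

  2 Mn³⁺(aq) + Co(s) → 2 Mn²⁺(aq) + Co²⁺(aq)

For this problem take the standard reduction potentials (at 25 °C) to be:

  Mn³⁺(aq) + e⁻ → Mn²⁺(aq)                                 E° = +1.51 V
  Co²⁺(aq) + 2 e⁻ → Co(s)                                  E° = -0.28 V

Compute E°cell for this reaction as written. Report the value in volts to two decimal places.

+1.79 V

The Mn³⁺/Mn²⁺ couple has the higher reduction potential, so it is the cathode; Co²⁺/Co is oxidised at the anode.
E°cell = E°(cathode) − E°(anode) = (+1.51) − (-0.28) = +1.79 V.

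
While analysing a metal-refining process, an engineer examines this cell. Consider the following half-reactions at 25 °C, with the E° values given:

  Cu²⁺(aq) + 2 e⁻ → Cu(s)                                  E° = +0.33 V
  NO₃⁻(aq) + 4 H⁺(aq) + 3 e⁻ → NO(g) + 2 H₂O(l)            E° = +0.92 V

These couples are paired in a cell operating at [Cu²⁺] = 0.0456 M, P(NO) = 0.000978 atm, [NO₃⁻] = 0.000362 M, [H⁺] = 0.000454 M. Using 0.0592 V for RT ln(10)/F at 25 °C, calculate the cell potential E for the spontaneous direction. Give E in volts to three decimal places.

+0.357 V

NO₃⁻/NO is the cathode (higher E°), Cu²⁺/Cu the anode: E°cell = +0.92 − (+0.33) = +0.59 V, n = 6.
Overall: 2 NO₃⁻(aq) + 8 H⁺(aq) + 3 Cu(s) → 2 NO(g) + 4 H₂O(l) + 3 Cu²⁺(aq)
Q = P(NO)^2·[Cu²⁺]^3 / ([NO₃⁻]^2·[H⁺]^8); log Q = 23.584.
E = E° − (0.0592/n) log Q = +0.59 − (0.0592/6)(23.584) = +0.357 V.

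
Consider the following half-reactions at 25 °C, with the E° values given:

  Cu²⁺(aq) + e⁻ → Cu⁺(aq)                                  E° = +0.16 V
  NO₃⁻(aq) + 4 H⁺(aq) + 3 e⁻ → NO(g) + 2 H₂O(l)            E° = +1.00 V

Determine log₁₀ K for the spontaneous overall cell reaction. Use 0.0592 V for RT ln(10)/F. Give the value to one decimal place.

42.6

Cathode: NO₃⁻/NO; anode: Cu²⁺/Cu⁺. E°cell = +0.84 V, n = 3.
log K = nE°cell / 0.0592 = (3)(+0.84) / 0.0592 = 42.6.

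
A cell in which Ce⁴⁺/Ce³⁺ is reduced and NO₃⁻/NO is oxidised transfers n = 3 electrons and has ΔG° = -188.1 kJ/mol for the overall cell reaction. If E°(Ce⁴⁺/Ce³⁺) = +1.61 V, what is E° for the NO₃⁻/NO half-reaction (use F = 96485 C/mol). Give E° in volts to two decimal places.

E°cell = −ΔG°/(nF) = −(-188.1×10³)/((3)(96485)) = +0.650 V.
Since Ce⁴⁺/Ce³⁺ is the cathode and NO₃⁻/NO the anode, E°cell = E°(Ce⁴⁺/Ce³⁺) − E°(NO₃⁻/NO).
So E°(NO₃⁻/NO) = E°(Ce⁴⁺/Ce³⁺) − E°cell = (+1.61) − (+0.650) = +0.96 V.

+0.96 V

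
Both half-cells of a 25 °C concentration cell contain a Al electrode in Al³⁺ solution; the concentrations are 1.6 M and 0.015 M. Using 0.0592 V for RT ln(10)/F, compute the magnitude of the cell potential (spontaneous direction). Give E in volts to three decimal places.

For a concentration cell E°cell = 0. The 1.6 M side is the cathode (reduction is favoured where [Al³⁺] is higher).
With n = 3, E = −(0.0592/3) log([Al³⁺]ₐₙ/[Al³⁺]꜀ₐₜ) = −(0.0592/3) log(0.015/1.6) = −(0.0592/3)(-2.028) = +0.040 V.

+0.040 V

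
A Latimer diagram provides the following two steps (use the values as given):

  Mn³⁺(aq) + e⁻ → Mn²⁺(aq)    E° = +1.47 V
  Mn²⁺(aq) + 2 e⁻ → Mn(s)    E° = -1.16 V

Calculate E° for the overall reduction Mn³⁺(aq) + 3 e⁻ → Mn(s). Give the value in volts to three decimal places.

Since ΔG° = −nFE° is additive over sequential reductions, n₃E°₃ = n₁E°₁ + n₂E°₂.
E°₃ = (1×+1.47 + 2×-1.16) / 3 = (-0.850) / 3 = -0.283 V.

-0.283 V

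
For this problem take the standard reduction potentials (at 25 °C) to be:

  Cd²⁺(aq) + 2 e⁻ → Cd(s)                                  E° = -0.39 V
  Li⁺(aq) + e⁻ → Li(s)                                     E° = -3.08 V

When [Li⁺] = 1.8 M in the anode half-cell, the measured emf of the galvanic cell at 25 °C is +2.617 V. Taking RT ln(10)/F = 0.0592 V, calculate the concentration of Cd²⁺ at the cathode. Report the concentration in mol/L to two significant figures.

0.011 M

Cd²⁺/Cd is the cathode, Li⁺/Li the anode: E°cell = +2.69 V, n = 2.
Overall reaction: Cd²⁺(aq) + 2 Li(s) → Cd(s) + 2 Li⁺(aq); Q = [Li⁺]^2/[Cd²⁺]^1.
From E = E° − (0.0592/n) log Q: log Q = (E° − E)·n/0.0592 = (+2.69 − (+2.617))·2/0.0592 = 2.4662.
So 1·log[Cd²⁺] = 2·log(1.8) − log Q = 0.5105 − (2.4662) = -1.9557; [Cd²⁺] = 10^(-1.9557) ≈ 0.011 M.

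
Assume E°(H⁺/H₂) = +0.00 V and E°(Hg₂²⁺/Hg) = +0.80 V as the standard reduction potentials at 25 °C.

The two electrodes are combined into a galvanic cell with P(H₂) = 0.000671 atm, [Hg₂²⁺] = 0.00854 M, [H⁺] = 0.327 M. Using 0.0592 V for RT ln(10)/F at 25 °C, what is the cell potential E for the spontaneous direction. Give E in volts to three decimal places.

+0.674 V

Hg₂²⁺/Hg is the cathode (higher E°), H⁺/H₂ the anode: E°cell = +0.80 − (+0.00) = +0.80 V, n = 2.
Overall: Hg₂²⁺(aq) + H₂(g) → 2 Hg(l) + 2 H⁺(aq)
Q = [H⁺]^2 / ([Hg₂²⁺]·P(H₂)); log Q = 4.271.
E = E° − (0.0592/n) log Q = +0.80 − (0.0592/2)(4.271) = +0.674 V.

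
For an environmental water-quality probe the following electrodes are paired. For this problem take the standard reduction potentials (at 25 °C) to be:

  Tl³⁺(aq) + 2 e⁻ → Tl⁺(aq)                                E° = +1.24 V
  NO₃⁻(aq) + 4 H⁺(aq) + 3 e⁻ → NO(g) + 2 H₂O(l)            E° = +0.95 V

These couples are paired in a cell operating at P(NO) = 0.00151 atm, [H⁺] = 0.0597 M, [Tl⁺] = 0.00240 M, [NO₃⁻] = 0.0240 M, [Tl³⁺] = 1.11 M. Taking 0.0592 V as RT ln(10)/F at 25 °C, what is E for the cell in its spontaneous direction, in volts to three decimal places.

+0.442 V

Tl³⁺/Tl⁺ is the cathode (higher E°), NO₃⁻/NO the anode: E°cell = +1.24 − (+0.95) = +0.29 V, n = 6.
Overall: 3 Tl³⁺(aq) + 2 NO(g) + 4 H₂O(l) → 3 Tl⁺(aq) + 2 NO₃⁻(aq) + 8 H⁺(aq)
Q = [Tl⁺]^3·[NO₃⁻]^2·[H⁺]^8 / ([Tl³⁺]^3·P(NO)^2); log Q = -15.385.
E = E° − (0.0592/n) log Q = +0.29 − (0.0592/6)(-15.385) = +0.442 V.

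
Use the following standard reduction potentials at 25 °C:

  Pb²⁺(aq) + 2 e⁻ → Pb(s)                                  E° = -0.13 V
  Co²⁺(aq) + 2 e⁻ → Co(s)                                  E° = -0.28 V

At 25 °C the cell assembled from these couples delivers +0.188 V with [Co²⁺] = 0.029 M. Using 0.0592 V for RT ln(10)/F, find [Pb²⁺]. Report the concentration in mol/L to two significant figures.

0.56 M

Pb²⁺/Pb is the cathode, Co²⁺/Co the anode: E°cell = +0.15 V, n = 2.
Overall reaction: Pb²⁺(aq) + Co(s) → Pb(s) + Co²⁺(aq); Q = [Co²⁺]^1/[Pb²⁺]^1.
From E = E° − (0.0592/n) log Q: log Q = (E° − E)·n/0.0592 = (+0.15 − (+0.188))·2/0.0592 = -1.2838.
So 1·log[Pb²⁺] = 1·log(0.029) − log Q = -1.5376 − (-1.2838) = -0.2538; [Pb²⁺] = 10^(-0.2538) ≈ 0.56 M.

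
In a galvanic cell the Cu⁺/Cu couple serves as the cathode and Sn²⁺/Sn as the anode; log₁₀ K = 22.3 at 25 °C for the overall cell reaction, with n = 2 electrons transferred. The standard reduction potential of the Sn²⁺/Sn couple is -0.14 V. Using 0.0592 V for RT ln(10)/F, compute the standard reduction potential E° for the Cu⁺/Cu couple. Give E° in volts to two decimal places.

+0.52 V

E°cell = (0.0592/n)·log K = (0.0592/2)(22.3) = +0.660 V.
Since Cu⁺/Cu is the cathode and Sn²⁺/Sn the anode, E°cell = E°(Cu⁺/Cu) − E°(Sn²⁺/Sn).
So E°(Cu⁺/Cu) = E°cell + E°(Sn²⁺/Sn) = +0.660 + (-0.14) = +0.52 V.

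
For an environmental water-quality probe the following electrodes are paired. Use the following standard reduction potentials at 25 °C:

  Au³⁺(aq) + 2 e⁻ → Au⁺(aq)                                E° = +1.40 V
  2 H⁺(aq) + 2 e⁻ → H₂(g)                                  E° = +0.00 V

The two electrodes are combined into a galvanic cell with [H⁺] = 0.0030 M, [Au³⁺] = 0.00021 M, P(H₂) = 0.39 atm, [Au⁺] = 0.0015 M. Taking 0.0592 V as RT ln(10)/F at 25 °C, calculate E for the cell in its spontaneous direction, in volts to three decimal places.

+1.512 V

Au³⁺/Au⁺ is the cathode (higher E°), H⁺/H₂ the anode: E°cell = +1.40 − (+0.00) = +1.40 V, n = 2.
Overall: Au³⁺(aq) + H₂(g) → Au⁺(aq) + 2 H⁺(aq)
Q = [Au⁺]·[H⁺]^2 / ([Au³⁺]·P(H₂)); log Q = -3.783.
E = E° − (0.0592/n) log Q = +1.40 − (0.0592/2)(-3.783) = +1.512 V.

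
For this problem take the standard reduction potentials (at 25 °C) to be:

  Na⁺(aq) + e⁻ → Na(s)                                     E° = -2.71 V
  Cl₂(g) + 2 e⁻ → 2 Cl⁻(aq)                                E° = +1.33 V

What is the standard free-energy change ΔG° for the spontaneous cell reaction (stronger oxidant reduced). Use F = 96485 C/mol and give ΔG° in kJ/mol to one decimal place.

-779.6 kJ/mol

Cl₂/Cl⁻ (E° = +1.33 V) is the cathode; Na⁺/Na (E° = -2.71 V) is the anode, so E°cell = +4.04 V.
Balancing electrons gives n = 2 (lcm of 2 and 1).
ΔG° = −nFE° = −(2)(96485)(+4.04) = -779,599 J = -779.6 kJ/mol.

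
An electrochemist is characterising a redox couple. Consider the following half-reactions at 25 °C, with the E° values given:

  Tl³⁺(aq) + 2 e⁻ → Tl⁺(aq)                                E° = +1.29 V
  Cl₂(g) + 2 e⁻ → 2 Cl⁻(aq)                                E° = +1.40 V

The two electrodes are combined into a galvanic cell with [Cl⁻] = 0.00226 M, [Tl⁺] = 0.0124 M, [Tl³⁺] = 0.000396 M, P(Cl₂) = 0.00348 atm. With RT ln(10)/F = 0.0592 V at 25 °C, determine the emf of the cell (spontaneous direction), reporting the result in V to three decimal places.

+0.238 V

Cl₂/Cl⁻ is the cathode (higher E°), Tl³⁺/Tl⁺ the anode: E°cell = +1.40 − (+1.29) = +0.11 V, n = 2.
Overall: Cl₂(g) + Tl⁺(aq) → 2 Cl⁻(aq) + Tl³⁺(aq)
Q = [Cl⁻]^2·[Tl³⁺] / (P(Cl₂)·[Tl⁺]); log Q = -4.329.
E = E° − (0.0592/n) log Q = +0.11 − (0.0592/2)(-4.329) = +0.238 V.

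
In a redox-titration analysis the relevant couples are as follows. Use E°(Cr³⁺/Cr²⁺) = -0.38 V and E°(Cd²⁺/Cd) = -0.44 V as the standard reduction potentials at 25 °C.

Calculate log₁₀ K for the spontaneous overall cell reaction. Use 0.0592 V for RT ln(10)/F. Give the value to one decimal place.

2.0

Cathode: Cr³⁺/Cr²⁺; anode: Cd²⁺/Cd. E°cell = +0.06 V, n = 2.
log K = nE°cell / 0.0592 = (2)(+0.06) / 0.0592 = 2.0.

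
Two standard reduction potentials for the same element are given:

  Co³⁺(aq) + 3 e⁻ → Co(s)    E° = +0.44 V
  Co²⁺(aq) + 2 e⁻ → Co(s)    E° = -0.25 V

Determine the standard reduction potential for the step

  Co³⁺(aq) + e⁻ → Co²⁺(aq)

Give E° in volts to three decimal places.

Sequential free energies add, so n₃E°₃ = n₁E°₁ + n₂E°₂.
With n₃ = 3, and the known step contributing 2×(-0.25) V, the unknown satisfies 1·E° = 3×(+0.44) − 2×(-0.25) = +1.820.
E° = +1.820 / 1 = +1.820 V.

+1.820 V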